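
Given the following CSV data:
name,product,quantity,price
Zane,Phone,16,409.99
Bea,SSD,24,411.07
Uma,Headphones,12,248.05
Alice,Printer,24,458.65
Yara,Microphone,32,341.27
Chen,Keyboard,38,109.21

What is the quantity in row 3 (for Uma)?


Row 3: Uma
Column 'quantity' = 12

ANSWER: 12


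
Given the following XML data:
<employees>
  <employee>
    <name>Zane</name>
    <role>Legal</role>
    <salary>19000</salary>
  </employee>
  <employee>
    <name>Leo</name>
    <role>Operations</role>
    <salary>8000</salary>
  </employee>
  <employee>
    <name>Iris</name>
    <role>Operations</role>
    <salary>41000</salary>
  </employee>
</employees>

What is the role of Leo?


Searching for <employee> with <name>Leo</name>
Found at position 2
<role>Operations</role>

ANSWER: Operations


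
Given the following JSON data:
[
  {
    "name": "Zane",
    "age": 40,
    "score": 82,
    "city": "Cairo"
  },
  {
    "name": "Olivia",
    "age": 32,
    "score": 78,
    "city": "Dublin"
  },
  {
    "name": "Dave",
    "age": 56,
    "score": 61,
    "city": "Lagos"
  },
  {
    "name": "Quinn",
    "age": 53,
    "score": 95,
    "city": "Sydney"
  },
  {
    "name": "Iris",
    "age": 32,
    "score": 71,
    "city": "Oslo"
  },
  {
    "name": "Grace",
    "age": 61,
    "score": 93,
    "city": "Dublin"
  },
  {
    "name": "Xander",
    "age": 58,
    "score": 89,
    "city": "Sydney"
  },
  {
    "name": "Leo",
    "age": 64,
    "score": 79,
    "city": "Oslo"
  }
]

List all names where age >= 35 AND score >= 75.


Checking both conditions:
  Zane (age=40, score=82) -> YES
  Olivia (age=32, score=78) -> no
  Dave (age=56, score=61) -> no
  Quinn (age=53, score=95) -> YES
  Iris (age=32, score=71) -> no
  Grace (age=61, score=93) -> YES
  Xander (age=58, score=89) -> YES
  Leo (age=64, score=79) -> YES


ANSWER: Zane, Quinn, Grace, Xander, Leo


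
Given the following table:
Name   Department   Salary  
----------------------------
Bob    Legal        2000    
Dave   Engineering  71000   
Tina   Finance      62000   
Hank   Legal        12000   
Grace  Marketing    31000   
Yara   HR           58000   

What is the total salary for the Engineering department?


Engineering department members:
  Dave: 71000
Total = 71000 = 71000

ANSWER: 71000


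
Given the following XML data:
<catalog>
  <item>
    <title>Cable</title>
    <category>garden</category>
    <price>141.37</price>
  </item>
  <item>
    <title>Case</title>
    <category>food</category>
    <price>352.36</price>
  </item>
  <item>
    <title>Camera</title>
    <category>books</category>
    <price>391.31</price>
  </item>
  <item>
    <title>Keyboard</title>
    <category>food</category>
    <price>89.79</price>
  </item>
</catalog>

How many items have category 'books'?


Scanning <item> elements for <category>books</category>:
  Item 3: Camera -> MATCH
Count: 1

ANSWER: 1


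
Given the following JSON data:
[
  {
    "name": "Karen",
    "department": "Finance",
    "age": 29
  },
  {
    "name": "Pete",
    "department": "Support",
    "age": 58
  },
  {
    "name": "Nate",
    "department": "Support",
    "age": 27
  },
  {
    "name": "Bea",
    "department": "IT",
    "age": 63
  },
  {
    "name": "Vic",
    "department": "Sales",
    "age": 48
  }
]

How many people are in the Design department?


Scanning records for department = Design
  No matches found
Count: 0

ANSWER: 0


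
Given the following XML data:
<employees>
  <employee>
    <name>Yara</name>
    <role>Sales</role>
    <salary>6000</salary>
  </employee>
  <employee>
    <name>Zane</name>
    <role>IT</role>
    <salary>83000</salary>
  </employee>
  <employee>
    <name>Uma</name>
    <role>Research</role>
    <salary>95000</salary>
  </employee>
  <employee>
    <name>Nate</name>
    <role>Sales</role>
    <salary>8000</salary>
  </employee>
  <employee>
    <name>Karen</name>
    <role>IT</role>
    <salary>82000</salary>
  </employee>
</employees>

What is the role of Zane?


Searching for <employee> with <name>Zane</name>
Found at position 2
<role>IT</role>

ANSWER: IT


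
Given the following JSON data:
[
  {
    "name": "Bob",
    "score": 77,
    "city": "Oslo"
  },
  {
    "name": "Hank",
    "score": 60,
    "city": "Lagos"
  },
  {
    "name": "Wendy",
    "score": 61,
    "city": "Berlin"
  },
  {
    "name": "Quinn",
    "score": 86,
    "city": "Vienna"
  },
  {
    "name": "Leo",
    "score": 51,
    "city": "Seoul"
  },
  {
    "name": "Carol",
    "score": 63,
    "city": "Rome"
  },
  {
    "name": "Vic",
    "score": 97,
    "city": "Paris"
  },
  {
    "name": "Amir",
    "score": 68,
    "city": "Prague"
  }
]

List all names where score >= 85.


Filtering records where score >= 85:
  Bob (score=77) -> no
  Hank (score=60) -> no
  Wendy (score=61) -> no
  Quinn (score=86) -> YES
  Leo (score=51) -> no
  Carol (score=63) -> no
  Vic (score=97) -> YES
  Amir (score=68) -> no


ANSWER: Quinn, Vic


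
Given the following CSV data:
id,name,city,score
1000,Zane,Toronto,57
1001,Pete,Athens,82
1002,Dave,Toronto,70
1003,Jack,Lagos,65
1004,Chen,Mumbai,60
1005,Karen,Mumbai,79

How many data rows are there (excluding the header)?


Counting rows (excluding header):
Header: id,name,city,score
Data rows: 6

ANSWER: 6


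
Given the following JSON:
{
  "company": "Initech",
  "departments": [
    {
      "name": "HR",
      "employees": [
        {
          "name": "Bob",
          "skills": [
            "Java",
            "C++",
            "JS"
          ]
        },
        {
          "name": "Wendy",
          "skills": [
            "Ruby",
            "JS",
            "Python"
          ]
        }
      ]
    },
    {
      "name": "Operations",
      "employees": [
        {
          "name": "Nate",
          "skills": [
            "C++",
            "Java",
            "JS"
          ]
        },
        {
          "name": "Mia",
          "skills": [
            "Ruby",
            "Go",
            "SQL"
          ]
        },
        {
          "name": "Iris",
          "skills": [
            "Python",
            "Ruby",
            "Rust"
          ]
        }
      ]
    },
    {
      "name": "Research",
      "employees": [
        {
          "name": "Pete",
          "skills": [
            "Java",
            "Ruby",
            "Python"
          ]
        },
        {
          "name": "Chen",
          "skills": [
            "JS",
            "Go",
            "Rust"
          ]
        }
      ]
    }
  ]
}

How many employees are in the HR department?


Path: departments[0].employees
Count: 2

ANSWER: 2


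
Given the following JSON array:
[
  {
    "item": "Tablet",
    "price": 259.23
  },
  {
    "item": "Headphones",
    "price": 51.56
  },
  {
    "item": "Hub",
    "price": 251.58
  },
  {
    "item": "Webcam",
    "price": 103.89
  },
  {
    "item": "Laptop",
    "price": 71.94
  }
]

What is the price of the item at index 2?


Array index 2 -> Hub
price = 251.58

ANSWER: 251.58


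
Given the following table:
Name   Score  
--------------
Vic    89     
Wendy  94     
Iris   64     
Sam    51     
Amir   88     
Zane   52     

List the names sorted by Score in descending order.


Sorting by Score (descending):
  Wendy: 94
  Vic: 89
  Amir: 88
  Iris: 64
  Zane: 52
  Sam: 51


ANSWER: Wendy, Vic, Amir, Iris, Zane, Sam


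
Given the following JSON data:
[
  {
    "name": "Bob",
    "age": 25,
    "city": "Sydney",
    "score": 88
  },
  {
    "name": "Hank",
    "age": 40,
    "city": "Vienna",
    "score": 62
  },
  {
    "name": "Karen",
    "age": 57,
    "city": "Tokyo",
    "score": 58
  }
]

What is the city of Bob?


Looking up record where name = Bob
Record index: 0
Field 'city' = Sydney

ANSWER: Sydney


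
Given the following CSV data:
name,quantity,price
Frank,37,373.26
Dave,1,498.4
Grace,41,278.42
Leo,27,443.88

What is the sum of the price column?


Values in 'price' column:
  Row 1: 373.26
  Row 2: 498.4
  Row 3: 278.42
  Row 4: 443.88
Sum = 373.26 + 498.4 + 278.42 + 443.88 = 1593.96

ANSWER: 1593.96


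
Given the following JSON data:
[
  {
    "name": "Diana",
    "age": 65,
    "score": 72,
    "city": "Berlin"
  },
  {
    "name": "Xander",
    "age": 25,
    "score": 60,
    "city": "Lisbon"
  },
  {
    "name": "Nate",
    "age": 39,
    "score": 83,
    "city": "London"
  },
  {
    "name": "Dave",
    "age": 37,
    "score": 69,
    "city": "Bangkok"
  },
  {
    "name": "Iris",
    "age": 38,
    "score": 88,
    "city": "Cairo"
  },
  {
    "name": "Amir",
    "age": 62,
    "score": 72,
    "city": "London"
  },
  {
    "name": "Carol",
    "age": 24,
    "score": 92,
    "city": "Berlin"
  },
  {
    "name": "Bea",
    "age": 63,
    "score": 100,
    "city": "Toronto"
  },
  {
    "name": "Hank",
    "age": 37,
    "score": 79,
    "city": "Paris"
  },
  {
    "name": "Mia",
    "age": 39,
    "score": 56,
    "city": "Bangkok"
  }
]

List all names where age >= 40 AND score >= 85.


Checking both conditions:
  Diana (age=65, score=72) -> no
  Xander (age=25, score=60) -> no
  Nate (age=39, score=83) -> no
  Dave (age=37, score=69) -> no
  Iris (age=38, score=88) -> no
  Amir (age=62, score=72) -> no
  Carol (age=24, score=92) -> no
  Bea (age=63, score=100) -> YES
  Hank (age=37, score=79) -> no
  Mia (age=39, score=56) -> no


ANSWER: Bea


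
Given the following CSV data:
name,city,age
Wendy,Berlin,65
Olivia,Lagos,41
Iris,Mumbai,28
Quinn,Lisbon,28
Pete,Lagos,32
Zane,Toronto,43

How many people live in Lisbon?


Scanning city column for 'Lisbon':
  Row 4: Quinn -> MATCH
Total matches: 1

ANSWER: 1


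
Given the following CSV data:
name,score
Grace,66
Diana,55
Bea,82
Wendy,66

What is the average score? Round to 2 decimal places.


Scores: 66, 55, 82, 66
Sum = 269
Count = 4
Average = 269 / 4 = 67.25

ANSWER: 67.25


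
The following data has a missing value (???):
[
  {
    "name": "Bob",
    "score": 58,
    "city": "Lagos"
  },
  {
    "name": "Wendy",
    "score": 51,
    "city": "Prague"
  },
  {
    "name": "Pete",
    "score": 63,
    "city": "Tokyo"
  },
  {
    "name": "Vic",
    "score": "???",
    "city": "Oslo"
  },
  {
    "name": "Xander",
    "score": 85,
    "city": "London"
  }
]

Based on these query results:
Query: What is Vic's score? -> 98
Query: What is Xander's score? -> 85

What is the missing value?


The missing value is Vic's score
From query: Vic's score = 98

ANSWER: 98


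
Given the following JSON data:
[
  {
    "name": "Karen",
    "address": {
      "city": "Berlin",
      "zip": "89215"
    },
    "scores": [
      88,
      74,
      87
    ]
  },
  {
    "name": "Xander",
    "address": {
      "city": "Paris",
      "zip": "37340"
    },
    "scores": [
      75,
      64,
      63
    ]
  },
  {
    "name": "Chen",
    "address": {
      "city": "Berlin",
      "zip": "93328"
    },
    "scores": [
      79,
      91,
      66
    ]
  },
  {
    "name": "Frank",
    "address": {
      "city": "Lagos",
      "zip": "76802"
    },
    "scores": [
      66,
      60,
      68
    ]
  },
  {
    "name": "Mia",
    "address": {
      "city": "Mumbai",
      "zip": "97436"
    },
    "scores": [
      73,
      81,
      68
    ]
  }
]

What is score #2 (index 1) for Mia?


Path: records[4].scores[1]
Value: 81

ANSWER: 81


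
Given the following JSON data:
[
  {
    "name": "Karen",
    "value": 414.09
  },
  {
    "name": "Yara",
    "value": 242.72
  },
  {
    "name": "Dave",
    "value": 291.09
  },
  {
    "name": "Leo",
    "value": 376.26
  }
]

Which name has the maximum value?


Comparing values:
  Karen: 414.09
  Yara: 242.72
  Dave: 291.09
  Leo: 376.26
Maximum: Karen (414.09)

ANSWER: Karen


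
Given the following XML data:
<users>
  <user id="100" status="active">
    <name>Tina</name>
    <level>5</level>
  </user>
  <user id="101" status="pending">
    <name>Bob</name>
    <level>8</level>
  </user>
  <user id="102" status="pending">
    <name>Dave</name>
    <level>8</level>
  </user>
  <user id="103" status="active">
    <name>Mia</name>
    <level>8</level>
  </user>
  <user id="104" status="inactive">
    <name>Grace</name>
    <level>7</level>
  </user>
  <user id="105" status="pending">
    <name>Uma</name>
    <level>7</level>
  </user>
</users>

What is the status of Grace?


Finding user with name = Grace
user id="104" status="inactive"

ANSWER: inactive


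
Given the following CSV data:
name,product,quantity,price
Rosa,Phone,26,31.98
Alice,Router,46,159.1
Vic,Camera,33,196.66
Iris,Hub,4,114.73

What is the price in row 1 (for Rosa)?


Row 1: Rosa
Column 'price' = 31.98

ANSWER: 31.98


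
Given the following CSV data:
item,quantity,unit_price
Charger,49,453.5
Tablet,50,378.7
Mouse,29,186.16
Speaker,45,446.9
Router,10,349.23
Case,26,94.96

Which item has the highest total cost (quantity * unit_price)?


Computing row totals:
  Charger: 22221.5
  Tablet: 18935.0
  Mouse: 5398.64
  Speaker: 20110.5
  Router: 3492.3
  Case: 2468.96
Maximum: Charger (22221.5)

ANSWER: Charger


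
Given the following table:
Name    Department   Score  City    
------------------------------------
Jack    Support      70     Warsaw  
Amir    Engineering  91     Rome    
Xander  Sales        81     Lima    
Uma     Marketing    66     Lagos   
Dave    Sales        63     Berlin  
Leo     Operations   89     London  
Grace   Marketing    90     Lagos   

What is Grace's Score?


Row 7: Grace
Score = 90

ANSWER: 90


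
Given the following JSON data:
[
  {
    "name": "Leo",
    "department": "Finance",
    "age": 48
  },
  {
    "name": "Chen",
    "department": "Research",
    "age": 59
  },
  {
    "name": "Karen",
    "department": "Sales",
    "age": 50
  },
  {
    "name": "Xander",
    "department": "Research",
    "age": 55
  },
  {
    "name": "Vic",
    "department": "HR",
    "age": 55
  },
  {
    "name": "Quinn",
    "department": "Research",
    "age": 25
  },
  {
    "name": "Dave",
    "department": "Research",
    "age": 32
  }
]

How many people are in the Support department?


Scanning records for department = Support
  No matches found
Count: 0

ANSWER: 0


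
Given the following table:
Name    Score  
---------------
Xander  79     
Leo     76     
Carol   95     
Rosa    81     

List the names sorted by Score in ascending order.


Sorting by Score (ascending):
  Leo: 76
  Xander: 79
  Rosa: 81
  Carol: 95


ANSWER: Leo, Xander, Rosa, Carol


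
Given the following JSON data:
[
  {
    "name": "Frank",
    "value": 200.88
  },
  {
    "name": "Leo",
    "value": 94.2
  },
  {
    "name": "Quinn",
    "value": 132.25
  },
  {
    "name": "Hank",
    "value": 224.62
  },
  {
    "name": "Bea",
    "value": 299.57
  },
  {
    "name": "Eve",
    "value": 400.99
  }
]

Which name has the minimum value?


Comparing values:
  Frank: 200.88
  Leo: 94.2
  Quinn: 132.25
  Hank: 224.62
  Bea: 299.57
  Eve: 400.99
Minimum: Leo (94.2)

ANSWER: Leo


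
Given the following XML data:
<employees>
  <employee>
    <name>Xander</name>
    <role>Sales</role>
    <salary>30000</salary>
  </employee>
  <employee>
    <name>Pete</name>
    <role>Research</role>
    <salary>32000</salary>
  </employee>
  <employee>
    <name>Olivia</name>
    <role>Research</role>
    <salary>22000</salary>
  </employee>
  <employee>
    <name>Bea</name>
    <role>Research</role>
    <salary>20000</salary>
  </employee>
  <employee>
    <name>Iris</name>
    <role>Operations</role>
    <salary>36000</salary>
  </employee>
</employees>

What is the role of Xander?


Searching for <employee> with <name>Xander</name>
Found at position 1
<role>Sales</role>

ANSWER: Sales


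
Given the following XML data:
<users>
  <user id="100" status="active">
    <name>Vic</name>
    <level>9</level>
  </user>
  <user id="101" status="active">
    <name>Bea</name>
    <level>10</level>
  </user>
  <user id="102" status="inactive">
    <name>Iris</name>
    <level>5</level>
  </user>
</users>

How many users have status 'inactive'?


Counting users with status='inactive':
  Iris (id=102) -> MATCH
Count: 1

ANSWER: 1


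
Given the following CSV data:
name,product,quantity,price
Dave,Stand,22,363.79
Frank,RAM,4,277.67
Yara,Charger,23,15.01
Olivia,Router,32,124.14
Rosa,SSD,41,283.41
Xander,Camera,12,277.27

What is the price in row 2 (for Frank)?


Row 2: Frank
Column 'price' = 277.67

ANSWER: 277.67


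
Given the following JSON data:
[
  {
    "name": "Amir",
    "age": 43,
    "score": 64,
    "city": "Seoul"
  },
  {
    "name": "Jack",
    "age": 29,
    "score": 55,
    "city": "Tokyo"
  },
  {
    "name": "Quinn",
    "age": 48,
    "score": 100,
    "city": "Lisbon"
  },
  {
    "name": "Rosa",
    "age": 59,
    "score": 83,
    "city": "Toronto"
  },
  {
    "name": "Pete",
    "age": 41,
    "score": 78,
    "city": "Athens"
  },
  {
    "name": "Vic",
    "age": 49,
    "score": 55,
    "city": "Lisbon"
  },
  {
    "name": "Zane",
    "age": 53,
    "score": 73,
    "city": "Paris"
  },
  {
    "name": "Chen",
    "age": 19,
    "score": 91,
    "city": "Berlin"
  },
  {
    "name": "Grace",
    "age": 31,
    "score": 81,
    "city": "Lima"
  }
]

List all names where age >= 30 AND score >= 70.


Checking both conditions:
  Amir (age=43, score=64) -> no
  Jack (age=29, score=55) -> no
  Quinn (age=48, score=100) -> YES
  Rosa (age=59, score=83) -> YES
  Pete (age=41, score=78) -> YES
  Vic (age=49, score=55) -> no
  Zane (age=53, score=73) -> YES
  Chen (age=19, score=91) -> no
  Grace (age=31, score=81) -> YES


ANSWER: Quinn, Rosa, Pete, Zane, Grace


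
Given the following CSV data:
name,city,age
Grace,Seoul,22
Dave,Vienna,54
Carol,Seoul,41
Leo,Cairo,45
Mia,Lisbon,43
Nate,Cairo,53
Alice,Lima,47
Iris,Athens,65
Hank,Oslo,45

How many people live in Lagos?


Scanning city column for 'Lagos':
Total matches: 0

ANSWER: 0


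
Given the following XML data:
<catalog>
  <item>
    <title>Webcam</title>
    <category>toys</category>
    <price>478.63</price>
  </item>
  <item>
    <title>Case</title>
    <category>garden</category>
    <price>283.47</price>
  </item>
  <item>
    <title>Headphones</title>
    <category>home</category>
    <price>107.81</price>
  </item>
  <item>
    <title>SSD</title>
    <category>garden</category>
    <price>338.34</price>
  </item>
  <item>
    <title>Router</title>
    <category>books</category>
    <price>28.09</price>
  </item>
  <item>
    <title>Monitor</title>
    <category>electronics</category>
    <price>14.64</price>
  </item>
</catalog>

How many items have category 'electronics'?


Scanning <item> elements for <category>electronics</category>:
  Item 6: Monitor -> MATCH
Count: 1

ANSWER: 1


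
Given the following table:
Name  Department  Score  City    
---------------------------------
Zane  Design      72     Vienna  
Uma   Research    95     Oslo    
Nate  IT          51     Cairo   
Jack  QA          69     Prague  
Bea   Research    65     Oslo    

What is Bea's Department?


Row 5: Bea
Department = Research

ANSWER: Research


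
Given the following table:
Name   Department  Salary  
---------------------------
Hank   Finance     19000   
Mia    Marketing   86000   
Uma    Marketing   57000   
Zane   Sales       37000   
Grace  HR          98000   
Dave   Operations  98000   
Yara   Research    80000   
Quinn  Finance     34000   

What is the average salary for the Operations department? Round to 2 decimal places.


Operations department members:
  Dave: 98000
Sum = 98000
Count = 1
Average = 98000 / 1 = 98000.00

ANSWER: 98000.00


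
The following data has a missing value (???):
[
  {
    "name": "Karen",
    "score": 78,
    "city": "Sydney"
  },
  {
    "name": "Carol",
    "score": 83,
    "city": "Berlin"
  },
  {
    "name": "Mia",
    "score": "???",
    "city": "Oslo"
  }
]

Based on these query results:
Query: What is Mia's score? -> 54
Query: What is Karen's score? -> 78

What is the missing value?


The missing value is Mia's score
From query: Mia's score = 54

ANSWER: 54


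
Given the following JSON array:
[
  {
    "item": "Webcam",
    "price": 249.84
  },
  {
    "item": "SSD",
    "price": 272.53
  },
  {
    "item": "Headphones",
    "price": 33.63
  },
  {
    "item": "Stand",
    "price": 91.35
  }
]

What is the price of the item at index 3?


Array index 3 -> Stand
price = 91.35

ANSWER: 91.35


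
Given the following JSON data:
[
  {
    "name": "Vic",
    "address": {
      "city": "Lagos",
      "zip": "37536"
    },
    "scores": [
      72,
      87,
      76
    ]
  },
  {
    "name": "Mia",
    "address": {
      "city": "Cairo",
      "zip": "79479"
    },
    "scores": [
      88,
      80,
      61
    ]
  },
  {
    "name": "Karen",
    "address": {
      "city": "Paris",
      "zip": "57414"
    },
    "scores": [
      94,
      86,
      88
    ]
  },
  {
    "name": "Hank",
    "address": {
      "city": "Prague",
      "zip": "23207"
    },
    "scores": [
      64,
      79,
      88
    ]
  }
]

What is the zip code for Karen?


Path: records[2].address.zip
Value: 57414

ANSWER: 57414


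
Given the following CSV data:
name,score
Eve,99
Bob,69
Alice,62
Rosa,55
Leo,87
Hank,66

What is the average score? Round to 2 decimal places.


Scores: 99, 69, 62, 55, 87, 66
Sum = 438
Count = 6
Average = 438 / 6 = 73.00

ANSWER: 73.00


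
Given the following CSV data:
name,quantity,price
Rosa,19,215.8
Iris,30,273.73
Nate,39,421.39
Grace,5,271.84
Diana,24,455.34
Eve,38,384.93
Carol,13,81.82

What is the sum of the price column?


Values in 'price' column:
  Row 1: 215.8
  Row 2: 273.73
  Row 3: 421.39
  Row 4: 271.84
  Row 5: 455.34
  Row 6: 384.93
  Row 7: 81.82
Sum = 215.8 + 273.73 + 421.39 + 271.84 + 455.34 + 384.93 + 81.82 = 2104.85

ANSWER: 2104.85


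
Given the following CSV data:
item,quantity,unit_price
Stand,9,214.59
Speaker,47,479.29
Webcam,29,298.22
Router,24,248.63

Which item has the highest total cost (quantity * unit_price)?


Computing row totals:
  Stand: 1931.31
  Speaker: 22526.63
  Webcam: 8648.38
  Router: 5967.12
Maximum: Speaker (22526.63)

ANSWER: Speaker


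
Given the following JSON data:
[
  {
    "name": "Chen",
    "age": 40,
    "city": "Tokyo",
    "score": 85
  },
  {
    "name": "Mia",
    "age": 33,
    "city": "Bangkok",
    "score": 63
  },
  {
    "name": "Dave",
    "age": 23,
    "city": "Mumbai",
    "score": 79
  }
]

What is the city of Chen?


Looking up record where name = Chen
Record index: 0
Field 'city' = Tokyo

ANSWER: Tokyo


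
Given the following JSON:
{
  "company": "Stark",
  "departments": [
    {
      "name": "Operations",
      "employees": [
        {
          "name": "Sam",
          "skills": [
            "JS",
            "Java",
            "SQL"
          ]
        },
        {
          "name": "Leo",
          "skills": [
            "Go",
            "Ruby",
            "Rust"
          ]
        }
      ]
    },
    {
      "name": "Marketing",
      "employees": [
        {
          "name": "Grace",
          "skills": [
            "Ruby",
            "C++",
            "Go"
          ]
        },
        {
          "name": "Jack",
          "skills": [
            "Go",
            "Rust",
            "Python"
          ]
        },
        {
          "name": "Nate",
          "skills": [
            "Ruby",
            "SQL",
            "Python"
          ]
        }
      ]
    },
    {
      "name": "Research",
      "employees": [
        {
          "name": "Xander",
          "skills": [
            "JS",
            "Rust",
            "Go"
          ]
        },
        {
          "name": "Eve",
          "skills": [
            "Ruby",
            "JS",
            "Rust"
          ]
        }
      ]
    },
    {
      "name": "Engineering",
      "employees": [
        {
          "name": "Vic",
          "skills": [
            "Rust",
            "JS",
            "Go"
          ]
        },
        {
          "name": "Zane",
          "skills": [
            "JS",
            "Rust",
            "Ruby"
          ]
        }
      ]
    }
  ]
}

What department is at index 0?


Path: departments[0].name
Value: Operations

ANSWER: Operations


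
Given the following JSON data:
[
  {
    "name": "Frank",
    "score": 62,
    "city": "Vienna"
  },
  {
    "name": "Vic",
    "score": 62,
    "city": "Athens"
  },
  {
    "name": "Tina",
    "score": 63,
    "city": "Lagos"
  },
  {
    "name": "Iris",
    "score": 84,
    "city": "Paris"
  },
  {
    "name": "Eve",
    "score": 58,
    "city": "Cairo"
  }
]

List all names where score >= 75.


Filtering records where score >= 75:
  Frank (score=62) -> no
  Vic (score=62) -> no
  Tina (score=63) -> no
  Iris (score=84) -> YES
  Eve (score=58) -> no


ANSWER: Iris


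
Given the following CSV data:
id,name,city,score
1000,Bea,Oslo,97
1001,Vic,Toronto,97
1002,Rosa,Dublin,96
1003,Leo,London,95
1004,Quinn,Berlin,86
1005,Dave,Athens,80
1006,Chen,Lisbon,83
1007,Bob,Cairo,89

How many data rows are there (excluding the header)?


Counting rows (excluding header):
Header: id,name,city,score
Data rows: 8

ANSWER: 8


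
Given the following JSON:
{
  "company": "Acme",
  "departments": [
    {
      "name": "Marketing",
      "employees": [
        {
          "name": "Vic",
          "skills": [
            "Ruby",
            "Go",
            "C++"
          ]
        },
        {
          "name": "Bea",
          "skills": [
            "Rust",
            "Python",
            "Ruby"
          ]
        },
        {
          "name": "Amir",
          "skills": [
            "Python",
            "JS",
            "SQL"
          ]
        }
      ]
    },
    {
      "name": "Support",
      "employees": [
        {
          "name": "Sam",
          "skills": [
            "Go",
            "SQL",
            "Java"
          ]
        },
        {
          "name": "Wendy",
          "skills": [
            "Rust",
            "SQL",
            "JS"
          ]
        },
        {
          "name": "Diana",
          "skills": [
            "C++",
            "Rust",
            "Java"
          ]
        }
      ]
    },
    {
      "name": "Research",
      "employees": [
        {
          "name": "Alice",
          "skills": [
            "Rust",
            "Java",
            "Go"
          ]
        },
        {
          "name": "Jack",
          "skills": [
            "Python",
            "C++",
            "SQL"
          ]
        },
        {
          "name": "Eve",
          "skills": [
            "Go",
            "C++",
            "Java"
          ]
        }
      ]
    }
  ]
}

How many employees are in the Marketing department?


Path: departments[0].employees
Count: 3

ANSWER: 3


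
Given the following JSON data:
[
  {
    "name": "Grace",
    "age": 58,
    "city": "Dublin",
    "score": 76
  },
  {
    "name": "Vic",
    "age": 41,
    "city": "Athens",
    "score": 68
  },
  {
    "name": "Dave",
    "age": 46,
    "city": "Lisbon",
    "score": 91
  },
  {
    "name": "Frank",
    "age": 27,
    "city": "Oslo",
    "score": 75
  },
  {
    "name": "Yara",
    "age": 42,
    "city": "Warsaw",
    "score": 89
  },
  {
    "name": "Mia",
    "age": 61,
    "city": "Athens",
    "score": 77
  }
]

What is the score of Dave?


Looking up record where name = Dave
Record index: 2
Field 'score' = 91

ANSWER: 91


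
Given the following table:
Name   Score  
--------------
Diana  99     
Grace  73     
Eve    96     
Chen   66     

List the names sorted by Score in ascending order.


Sorting by Score (ascending):
  Chen: 66
  Grace: 73
  Eve: 96
  Diana: 99


ANSWER: Chen, Grace, Eve, Diana


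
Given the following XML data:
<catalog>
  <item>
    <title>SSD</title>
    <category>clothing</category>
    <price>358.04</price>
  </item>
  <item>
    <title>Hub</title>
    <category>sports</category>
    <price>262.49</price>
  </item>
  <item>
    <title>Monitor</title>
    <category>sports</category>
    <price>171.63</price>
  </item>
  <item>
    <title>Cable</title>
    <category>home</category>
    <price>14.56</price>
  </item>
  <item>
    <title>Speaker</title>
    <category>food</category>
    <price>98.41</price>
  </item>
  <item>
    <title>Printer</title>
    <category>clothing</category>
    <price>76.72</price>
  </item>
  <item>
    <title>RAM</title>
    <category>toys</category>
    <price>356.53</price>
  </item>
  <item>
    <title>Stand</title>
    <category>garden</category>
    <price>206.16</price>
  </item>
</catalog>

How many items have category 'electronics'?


Scanning <item> elements for <category>electronics</category>:
Count: 0

ANSWER: 0


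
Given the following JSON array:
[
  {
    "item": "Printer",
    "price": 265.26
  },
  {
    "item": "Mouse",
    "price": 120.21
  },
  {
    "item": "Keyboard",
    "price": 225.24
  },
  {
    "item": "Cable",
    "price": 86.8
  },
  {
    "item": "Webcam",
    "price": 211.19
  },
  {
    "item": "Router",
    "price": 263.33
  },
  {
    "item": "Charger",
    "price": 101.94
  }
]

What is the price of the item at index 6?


Array index 6 -> Charger
price = 101.94

ANSWER: 101.94


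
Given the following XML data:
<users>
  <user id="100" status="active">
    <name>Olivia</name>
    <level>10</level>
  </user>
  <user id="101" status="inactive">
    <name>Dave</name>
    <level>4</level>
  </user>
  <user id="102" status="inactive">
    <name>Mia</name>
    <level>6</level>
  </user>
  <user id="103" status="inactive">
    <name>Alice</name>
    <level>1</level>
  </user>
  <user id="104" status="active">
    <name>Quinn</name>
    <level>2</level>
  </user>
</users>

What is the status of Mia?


Finding user with name = Mia
user id="102" status="inactive"

ANSWER: inactive


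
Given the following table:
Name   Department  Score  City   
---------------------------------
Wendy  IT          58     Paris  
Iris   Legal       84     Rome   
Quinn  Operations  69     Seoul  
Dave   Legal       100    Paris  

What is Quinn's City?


Row 3: Quinn
City = Seoul

ANSWER: Seoul


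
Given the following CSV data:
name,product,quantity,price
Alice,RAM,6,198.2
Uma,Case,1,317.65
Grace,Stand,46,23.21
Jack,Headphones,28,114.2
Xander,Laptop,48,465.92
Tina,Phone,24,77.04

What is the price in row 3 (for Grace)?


Row 3: Grace
Column 'price' = 23.21

ANSWER: 23.21


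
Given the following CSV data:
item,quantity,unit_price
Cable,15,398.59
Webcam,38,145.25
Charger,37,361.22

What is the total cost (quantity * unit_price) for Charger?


Row: Charger
quantity = 37
unit_price = 361.22
total = 37 * 361.22 = 13365.14

ANSWER: 13365.14


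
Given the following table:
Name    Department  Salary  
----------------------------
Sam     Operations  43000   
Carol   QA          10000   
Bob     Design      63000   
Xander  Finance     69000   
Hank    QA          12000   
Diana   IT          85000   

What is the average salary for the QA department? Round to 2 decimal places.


QA department members:
  Carol: 10000
  Hank: 12000
Sum = 22000
Count = 2
Average = 22000 / 2 = 11000.00

ANSWER: 11000.00


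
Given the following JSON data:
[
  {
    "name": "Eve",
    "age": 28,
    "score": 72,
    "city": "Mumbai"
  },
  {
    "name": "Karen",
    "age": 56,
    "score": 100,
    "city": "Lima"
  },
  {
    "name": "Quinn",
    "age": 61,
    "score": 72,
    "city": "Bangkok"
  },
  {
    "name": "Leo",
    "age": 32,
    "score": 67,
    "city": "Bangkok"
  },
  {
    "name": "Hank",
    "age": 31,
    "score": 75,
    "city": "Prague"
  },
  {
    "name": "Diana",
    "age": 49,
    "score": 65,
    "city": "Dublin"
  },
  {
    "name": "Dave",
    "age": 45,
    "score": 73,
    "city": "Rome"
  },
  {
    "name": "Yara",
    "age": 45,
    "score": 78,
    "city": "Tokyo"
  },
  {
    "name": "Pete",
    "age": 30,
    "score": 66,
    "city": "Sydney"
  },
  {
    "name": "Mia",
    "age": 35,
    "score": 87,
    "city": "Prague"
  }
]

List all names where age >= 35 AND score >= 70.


Checking both conditions:
  Eve (age=28, score=72) -> no
  Karen (age=56, score=100) -> YES
  Quinn (age=61, score=72) -> YES
  Leo (age=32, score=67) -> no
  Hank (age=31, score=75) -> no
  Diana (age=49, score=65) -> no
  Dave (age=45, score=73) -> YES
  Yara (age=45, score=78) -> YES
  Pete (age=30, score=66) -> no
  Mia (age=35, score=87) -> YES


ANSWER: Karen, Quinn, Dave, Yara, Mia


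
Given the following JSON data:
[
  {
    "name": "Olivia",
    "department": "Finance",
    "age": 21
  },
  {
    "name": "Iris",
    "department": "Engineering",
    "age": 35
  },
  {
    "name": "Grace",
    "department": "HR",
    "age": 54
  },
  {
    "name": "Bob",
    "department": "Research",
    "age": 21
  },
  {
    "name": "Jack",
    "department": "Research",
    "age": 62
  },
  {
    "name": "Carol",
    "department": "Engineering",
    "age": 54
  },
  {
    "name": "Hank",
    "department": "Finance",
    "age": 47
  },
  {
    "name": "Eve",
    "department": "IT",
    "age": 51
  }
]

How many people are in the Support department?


Scanning records for department = Support
  No matches found
Count: 0

ANSWER: 0


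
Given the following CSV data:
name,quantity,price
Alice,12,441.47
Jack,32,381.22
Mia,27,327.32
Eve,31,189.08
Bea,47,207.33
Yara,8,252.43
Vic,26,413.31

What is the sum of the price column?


Values in 'price' column:
  Row 1: 441.47
  Row 2: 381.22
  Row 3: 327.32
  Row 4: 189.08
  Row 5: 207.33
  Row 6: 252.43
  Row 7: 413.31
Sum = 441.47 + 381.22 + 327.32 + 189.08 + 207.33 + 252.43 + 413.31 = 2212.16

ANSWER: 2212.16


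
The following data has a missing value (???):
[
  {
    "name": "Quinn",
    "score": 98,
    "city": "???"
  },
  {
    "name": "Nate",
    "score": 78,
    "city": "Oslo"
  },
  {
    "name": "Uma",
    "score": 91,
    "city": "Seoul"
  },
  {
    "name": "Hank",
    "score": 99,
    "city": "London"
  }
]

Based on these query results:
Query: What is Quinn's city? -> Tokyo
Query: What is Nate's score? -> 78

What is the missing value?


The missing value is Quinn's city
From query: Quinn's city = Tokyo

ANSWER: Tokyo


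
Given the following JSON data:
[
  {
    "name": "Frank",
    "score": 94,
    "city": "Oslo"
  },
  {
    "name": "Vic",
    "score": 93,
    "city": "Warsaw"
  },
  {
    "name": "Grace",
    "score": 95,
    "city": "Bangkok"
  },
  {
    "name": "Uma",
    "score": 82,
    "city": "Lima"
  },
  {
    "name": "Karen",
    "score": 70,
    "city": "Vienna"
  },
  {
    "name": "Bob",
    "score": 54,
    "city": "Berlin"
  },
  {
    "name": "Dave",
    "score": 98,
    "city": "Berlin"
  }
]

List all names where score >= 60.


Filtering records where score >= 60:
  Frank (score=94) -> YES
  Vic (score=93) -> YES
  Grace (score=95) -> YES
  Uma (score=82) -> YES
  Karen (score=70) -> YES
  Bob (score=54) -> no
  Dave (score=98) -> YES


ANSWER: Frank, Vic, Grace, Uma, Karen, Dave


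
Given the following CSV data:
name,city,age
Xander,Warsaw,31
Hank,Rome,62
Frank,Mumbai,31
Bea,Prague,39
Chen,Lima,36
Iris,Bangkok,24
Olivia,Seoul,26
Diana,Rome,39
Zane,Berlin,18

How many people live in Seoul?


Scanning city column for 'Seoul':
  Row 7: Olivia -> MATCH
Total matches: 1

ANSWER: 1


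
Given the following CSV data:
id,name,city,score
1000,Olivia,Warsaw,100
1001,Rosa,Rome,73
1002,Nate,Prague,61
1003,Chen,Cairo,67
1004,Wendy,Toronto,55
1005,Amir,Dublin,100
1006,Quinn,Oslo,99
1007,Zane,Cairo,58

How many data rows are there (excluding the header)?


Counting rows (excluding header):
Header: id,name,city,score
Data rows: 8

ANSWER: 8


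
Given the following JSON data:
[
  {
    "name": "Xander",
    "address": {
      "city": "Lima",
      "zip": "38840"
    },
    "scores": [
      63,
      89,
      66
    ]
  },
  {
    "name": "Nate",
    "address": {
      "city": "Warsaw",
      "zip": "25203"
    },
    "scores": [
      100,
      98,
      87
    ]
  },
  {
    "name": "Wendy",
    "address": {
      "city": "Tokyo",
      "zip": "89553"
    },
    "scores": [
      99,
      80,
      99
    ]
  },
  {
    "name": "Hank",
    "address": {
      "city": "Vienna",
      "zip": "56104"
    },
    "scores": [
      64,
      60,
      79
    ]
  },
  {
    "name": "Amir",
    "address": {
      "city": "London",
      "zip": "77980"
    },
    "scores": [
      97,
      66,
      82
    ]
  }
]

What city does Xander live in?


Path: records[0].address.city
Value: Lima

ANSWER: Lima


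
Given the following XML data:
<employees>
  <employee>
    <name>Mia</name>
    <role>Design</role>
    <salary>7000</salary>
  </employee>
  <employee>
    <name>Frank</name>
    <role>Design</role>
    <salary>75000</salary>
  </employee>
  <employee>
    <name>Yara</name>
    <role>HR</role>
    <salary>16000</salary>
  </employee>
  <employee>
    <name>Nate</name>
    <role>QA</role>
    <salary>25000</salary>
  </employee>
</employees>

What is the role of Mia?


Searching for <employee> with <name>Mia</name>
Found at position 1
<role>Design</role>

ANSWER: Design


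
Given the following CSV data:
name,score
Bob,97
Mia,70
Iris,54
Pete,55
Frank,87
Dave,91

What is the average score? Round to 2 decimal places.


Scores: 97, 70, 54, 55, 87, 91
Sum = 454
Count = 6
Average = 454 / 6 = 75.67

ANSWER: 75.67


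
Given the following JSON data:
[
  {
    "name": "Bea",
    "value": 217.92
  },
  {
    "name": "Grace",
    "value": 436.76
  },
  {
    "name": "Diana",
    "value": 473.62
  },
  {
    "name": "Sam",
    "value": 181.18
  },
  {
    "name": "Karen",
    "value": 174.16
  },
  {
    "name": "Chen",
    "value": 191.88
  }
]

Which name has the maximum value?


Comparing values:
  Bea: 217.92
  Grace: 436.76
  Diana: 473.62
  Sam: 181.18
  Karen: 174.16
  Chen: 191.88
Maximum: Diana (473.62)

ANSWER: Diana


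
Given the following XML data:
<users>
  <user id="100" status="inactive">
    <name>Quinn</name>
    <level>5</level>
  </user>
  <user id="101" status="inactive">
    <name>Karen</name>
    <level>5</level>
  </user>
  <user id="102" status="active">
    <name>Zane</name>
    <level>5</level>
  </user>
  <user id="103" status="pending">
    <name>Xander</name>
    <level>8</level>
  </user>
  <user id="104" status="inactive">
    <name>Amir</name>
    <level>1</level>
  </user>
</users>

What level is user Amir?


Finding user: Amir
<level>1</level>

ANSWER: 1


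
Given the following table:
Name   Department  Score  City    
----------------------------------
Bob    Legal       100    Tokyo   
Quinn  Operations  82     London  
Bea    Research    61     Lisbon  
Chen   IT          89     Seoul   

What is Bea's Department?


Row 3: Bea
Department = Research

ANSWER: Research


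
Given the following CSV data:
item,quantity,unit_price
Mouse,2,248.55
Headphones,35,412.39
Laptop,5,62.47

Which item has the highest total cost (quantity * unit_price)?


Computing row totals:
  Mouse: 497.1
  Headphones: 14433.65
  Laptop: 312.35
Maximum: Headphones (14433.65)

ANSWER: Headphones


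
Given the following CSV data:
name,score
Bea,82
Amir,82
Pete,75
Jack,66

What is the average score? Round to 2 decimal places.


Scores: 82, 82, 75, 66
Sum = 305
Count = 4
Average = 305 / 4 = 76.25

ANSWER: 76.25


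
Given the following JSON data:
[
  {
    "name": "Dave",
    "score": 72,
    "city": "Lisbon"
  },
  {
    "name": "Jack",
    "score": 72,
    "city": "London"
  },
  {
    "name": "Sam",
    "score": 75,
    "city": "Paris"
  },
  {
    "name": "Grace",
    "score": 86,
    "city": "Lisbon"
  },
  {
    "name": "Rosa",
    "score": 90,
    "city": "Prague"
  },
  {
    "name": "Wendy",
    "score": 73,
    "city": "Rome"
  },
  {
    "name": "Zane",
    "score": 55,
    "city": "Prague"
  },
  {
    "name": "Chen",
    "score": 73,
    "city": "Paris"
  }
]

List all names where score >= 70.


Filtering records where score >= 70:
  Dave (score=72) -> YES
  Jack (score=72) -> YES
  Sam (score=75) -> YES
  Grace (score=86) -> YES
  Rosa (score=90) -> YES
  Wendy (score=73) -> YES
  Zane (score=55) -> no
  Chen (score=73) -> YES


ANSWER: Dave, Jack, Sam, Grace, Rosa, Wendy, Chen


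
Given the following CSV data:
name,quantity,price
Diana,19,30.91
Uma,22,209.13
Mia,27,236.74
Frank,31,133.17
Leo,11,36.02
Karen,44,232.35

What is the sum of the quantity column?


Values in 'quantity' column:
  Row 1: 19
  Row 2: 22
  Row 3: 27
  Row 4: 31
  Row 5: 11
  Row 6: 44
Sum = 19 + 22 + 27 + 31 + 11 + 44 = 154

ANSWER: 154
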